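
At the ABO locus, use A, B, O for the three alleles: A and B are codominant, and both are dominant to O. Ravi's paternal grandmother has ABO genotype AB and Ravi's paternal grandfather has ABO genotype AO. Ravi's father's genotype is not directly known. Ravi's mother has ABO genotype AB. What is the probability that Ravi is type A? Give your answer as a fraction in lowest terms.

3/8

Ravi's father's ABO genotype from AB × AO: 1/4 AA, 1/4 AB, 1/4 AO, 1/4 BO.
Crossing each possibility with the mother AB and summing P(type A): 1/4·1/2 + 1/4·1/4 + 1/4·1/2 + 1/4·1/4 = 3/8.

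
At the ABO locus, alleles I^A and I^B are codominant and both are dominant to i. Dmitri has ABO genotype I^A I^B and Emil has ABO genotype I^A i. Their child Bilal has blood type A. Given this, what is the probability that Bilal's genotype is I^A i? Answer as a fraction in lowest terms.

1/2

Cross I^A I^B × I^A i → 1/4 I^A I^A, 1/4 I^A I^B, 1/4 I^A i, 1/4 I^B i.
Type-A genotypes among offspring: I^A I^A (1/4), I^A i (1/4); total 1/2.
P(I^A i | type A) = (1/4) / (1/2) = 1/2.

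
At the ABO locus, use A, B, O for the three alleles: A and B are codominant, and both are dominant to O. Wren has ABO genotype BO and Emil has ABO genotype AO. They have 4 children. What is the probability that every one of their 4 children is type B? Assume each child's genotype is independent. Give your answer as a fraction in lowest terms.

ABO cross BO × AO → 1/4 O, 1/4 A, 1/4 B, 1/4 AB.
So P(type B) = 1/4 per child.
All 4 independent: (1/4)^4 = 1/256.

1/256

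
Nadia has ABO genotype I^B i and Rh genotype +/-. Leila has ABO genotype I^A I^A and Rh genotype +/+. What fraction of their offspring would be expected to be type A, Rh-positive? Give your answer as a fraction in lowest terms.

ABO cross I^B i × I^A I^A → offspring phenotypes: 1/2 A, 1/2 AB.
Rh cross +/- × +/+ → 1 Rh+.
Independent loci: P(type A, Rh-positive) = 1/2 × 1 = 1/2.

1/2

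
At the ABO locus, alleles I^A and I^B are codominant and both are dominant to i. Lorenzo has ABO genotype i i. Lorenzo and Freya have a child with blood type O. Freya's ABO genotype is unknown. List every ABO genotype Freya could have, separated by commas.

For each candidate genotype of Freya, check whether crossing it with i i can produce every observed child phenotype.
  I^A I^A → possible child types {A} ✗
  I^A I^B → possible child types {A, B} ✗
  I^A i → possible child types {O, A} ✓
  I^B I^B → possible child types {B} ✗
  I^B i → possible child types {O, B} ✓
  i i → possible child types {O} ✓

I^A i, I^B i, i i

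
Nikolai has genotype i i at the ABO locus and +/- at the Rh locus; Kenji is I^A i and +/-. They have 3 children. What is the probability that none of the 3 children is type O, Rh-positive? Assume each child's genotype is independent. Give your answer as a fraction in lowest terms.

ABO cross i i × I^A i → 1/2 O, 1/2 A.
Rh cross +/- × +/- → 3/4 Rh+, 1/4 Rh-; so P(type O, Rh-positive) = 1/2 × 3/4 = 3/8 per child.
P(not type O, Rh-positive) = 5/8 for one child; (5/8)^3 = 125/512.

125/512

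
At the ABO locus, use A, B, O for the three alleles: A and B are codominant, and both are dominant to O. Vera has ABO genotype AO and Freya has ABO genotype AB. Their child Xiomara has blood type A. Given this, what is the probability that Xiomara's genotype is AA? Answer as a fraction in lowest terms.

Cross AO × AB → 1/4 AA, 1/4 AB, 1/4 AO, 1/4 BO.
Type-A genotypes among offspring: AA (1/4), AO (1/4); total 1/2.
P(AA | type A) = (1/4) / (1/2) = 1/2.

1/2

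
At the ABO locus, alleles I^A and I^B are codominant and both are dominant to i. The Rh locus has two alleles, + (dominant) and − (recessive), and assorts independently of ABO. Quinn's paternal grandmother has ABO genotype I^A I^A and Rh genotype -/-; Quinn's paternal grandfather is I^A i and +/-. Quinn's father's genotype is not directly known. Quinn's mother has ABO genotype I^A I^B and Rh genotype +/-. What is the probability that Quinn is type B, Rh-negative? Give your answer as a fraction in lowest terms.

3/64

Quinn's father's ABO genotype from I^A I^A × I^A i: 1/2 I^A I^A, 1/2 I^A i.
Crossing each possibility with the mother I^A I^B and summing P(type B): 1/2·0 + 1/2·1/4 = 1/8.
Similarly for Rh via the father's Rh distribution: P(Rh-) = 3/8.
Independent loci: 1/8 × 3/8 = 3/64.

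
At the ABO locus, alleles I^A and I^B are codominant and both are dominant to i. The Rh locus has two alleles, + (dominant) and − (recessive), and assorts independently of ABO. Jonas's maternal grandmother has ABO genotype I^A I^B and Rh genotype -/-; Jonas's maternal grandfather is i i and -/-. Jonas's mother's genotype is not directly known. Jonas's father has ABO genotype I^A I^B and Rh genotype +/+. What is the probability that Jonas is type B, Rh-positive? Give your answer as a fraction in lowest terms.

3/8

Jonas's mother's ABO genotype from I^A I^B × i i: 1/2 I^A i, 1/2 I^B i.
Crossing each possibility with the father I^A I^B and summing P(type B): 1/2·1/4 + 1/2·1/2 = 3/8.
Similarly for Rh via the mother's Rh distribution: P(Rh+) = 1.
Independent loci: 3/8 × 1 = 3/8.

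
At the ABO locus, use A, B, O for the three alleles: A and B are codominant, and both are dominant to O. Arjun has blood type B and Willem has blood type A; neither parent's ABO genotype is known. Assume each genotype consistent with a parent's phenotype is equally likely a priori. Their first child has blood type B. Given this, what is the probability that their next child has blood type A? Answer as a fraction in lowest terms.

1/12

Possible genotypes: Arjun ∈ {BB, BO}; Willem ∈ {AA, AO}.
Weight each parental genotype pair by prior × P(type-B child):
  BB × AO: posterior weight 2/3; P(next child type A) = 0.
  BO × AO: posterior weight 1/3; P(next child type A) = 1/4.
Weighted sum = 1/12.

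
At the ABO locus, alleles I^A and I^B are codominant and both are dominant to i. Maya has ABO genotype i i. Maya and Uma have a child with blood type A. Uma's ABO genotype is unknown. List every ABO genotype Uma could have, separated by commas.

I^A I^A, I^A I^B, I^A i

For each candidate genotype of Uma, check whether crossing it with i i can produce every observed child phenotype.
  I^A I^A → possible child types {A} ✓
  I^A I^B → possible child types {A, B} ✓
  I^A i → possible child types {O, A} ✓
  I^B I^B → possible child types {B} ✗
  I^B i → possible child types {O, B} ✗
  i i → possible child types {O} ✗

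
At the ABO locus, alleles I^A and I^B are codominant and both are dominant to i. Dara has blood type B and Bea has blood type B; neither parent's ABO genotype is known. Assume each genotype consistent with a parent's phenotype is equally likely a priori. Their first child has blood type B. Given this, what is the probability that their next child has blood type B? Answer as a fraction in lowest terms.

19/20

Possible genotypes: Dara ∈ {I^B I^B, I^B i}; Bea ∈ {I^B I^B, I^B i}.
Weight each parental genotype pair by prior × P(type-B child):
  I^B I^B × I^B I^B: posterior weight 4/15; P(next child type B) = 1.
  I^B I^B × I^B i: posterior weight 4/15; P(next child type B) = 1.
  I^B i × I^B I^B: posterior weight 4/15; P(next child type B) = 1.
  I^B i × I^B i: posterior weight 1/5; P(next child type B) = 3/4.
Weighted sum = 19/20.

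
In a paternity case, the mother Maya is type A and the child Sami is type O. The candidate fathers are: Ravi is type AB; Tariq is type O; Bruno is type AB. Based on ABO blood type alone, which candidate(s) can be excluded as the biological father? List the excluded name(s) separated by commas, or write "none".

Ravi, Bruno

A candidate is excluded only if no genotype consistent with his phenotype could produce a type O child with a type A mother.
Ravi (type AB): no genotype consistent with that phenotype can produce a type-O child with a type-A mother.
Bruno (type AB): no genotype consistent with that phenotype can produce a type-O child with a type-A mother.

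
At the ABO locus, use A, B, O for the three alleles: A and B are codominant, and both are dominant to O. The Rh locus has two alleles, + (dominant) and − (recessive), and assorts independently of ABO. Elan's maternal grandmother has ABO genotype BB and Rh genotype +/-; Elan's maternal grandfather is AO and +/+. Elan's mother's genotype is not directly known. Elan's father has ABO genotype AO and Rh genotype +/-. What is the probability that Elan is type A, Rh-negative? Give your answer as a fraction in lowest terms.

Elan's mother's ABO genotype from BB × AO: 1/2 AB, 1/2 BO.
Crossing each possibility with the father AO and summing P(type A): 1/2·1/2 + 1/2·1/4 = 3/8.
Similarly for Rh via the mother's Rh distribution: P(Rh-) = 1/8.
Independent loci: 3/8 × 1/8 = 3/64.

3/64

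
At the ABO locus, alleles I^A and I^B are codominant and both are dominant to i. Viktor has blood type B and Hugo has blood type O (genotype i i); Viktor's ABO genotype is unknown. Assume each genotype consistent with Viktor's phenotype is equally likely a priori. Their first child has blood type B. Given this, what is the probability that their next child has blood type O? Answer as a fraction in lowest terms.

Possible genotypes: Viktor ∈ {I^B I^B, I^B i}; Hugo ∈ {i i}.
Weight each parental genotype pair by prior × P(type-B child):
  I^B I^B × i i: posterior weight 2/3; P(next child type O) = 0.
  I^B i × i i: posterior weight 1/3; P(next child type O) = 1/2.
Weighted sum = 1/6.

1/6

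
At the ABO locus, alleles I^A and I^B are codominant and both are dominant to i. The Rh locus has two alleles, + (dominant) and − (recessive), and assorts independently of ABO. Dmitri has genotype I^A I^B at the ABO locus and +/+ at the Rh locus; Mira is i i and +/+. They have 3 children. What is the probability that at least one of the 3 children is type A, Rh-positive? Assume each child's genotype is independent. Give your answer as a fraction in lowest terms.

7/8

ABO cross I^A I^B × i i → 1/2 A, 1/2 B.
Rh cross +/+ × +/+ → 1 Rh+; so P(type A, Rh-positive) = 1/2 × 1 = 1/2 per child.
P(none) = (1/2)^3 = 1/8; P(at least one) = 1 − 1/8 = 7/8.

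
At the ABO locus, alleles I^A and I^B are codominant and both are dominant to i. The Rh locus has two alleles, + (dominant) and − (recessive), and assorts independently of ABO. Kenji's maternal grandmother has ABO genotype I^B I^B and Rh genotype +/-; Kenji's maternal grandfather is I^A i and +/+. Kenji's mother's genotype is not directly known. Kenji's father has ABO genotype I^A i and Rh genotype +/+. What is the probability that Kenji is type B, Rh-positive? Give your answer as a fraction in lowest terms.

Kenji's mother's ABO genotype from I^B I^B × I^A i: 1/2 I^A I^B, 1/2 I^B i.
Crossing each possibility with the father I^A i and summing P(type B): 1/2·1/4 + 1/2·1/4 = 1/4.
Similarly for Rh via the mother's Rh distribution: P(Rh+) = 1.
Independent loci: 1/4 × 1 = 1/4.

1/4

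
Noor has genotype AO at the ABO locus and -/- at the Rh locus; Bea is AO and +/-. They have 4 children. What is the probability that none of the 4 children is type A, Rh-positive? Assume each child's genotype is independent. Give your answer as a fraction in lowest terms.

625/4096

ABO cross AO × AO → 1/4 O, 3/4 A.
Rh cross -/- × +/- → 1/2 Rh+, 1/2 Rh-; so P(type A, Rh-positive) = 3/4 × 1/2 = 3/8 per child.
P(not type A, Rh-positive) = 5/8 for one child; (5/8)^4 = 625/4096.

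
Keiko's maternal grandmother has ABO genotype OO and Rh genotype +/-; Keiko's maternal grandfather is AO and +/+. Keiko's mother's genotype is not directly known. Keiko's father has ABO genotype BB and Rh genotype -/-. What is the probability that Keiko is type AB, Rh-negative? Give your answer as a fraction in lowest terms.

Keiko's mother's ABO genotype from OO × AO: 1/2 AO, 1/2 OO.
Crossing each possibility with the father BB and summing P(type AB): 1/2·1/2 + 1/2·0 = 1/4.
Similarly for Rh via the mother's Rh distribution: P(Rh-) = 1/4.
Independent loci: 1/4 × 1/4 = 1/16.

1/16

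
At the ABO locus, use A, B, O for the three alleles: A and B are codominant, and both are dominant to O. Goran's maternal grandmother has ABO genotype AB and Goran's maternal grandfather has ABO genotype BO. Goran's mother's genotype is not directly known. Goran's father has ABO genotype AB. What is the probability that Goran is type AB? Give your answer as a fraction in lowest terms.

Goran's mother's ABO genotype from AB × BO: 1/4 AB, 1/4 AO, 1/4 BB, 1/4 BO.
Crossing each possibility with the father AB and summing P(type AB): 1/4·1/2 + 1/4·1/4 + 1/4·1/2 + 1/4·1/4 = 3/8.

3/8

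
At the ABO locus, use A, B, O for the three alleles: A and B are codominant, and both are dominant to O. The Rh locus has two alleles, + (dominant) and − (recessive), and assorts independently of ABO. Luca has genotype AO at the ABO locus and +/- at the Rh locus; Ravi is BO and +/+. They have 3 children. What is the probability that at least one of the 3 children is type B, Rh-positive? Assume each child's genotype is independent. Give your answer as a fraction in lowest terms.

ABO cross AO × BO → 1/4 O, 1/4 A, 1/4 B, 1/4 AB.
Rh cross +/- × +/+ → 1 Rh+; so P(type B, Rh-positive) = 1/4 × 1 = 1/4 per child.
P(none) = (3/4)^3 = 27/64; P(at least one) = 1 − 27/64 = 37/64.

37/64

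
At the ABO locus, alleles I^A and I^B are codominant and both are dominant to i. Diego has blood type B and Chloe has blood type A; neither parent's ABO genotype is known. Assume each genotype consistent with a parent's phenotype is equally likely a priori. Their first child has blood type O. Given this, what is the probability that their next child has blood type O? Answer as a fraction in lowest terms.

1/4

Possible genotypes: Diego ∈ {I^B I^B, I^B i}; Chloe ∈ {I^A I^A, I^A i}.
Weight each parental genotype pair by prior × P(type-O child):
  I^B i × I^A i: posterior weight 1; P(next child type O) = 1/4.
Weighted sum = 1/4.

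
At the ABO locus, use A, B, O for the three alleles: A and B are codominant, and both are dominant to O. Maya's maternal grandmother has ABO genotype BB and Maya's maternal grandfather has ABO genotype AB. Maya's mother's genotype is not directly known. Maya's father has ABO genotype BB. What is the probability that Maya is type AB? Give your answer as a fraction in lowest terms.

Maya's mother's ABO genotype from BB × AB: 1/2 AB, 1/2 BB.
Crossing each possibility with the father BB and summing P(type AB): 1/2·1/2 + 1/2·0 = 1/4.

1/4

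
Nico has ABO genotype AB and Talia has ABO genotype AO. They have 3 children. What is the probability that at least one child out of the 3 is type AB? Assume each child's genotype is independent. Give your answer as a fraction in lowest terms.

37/64

ABO cross AB × AO → 1/2 A, 1/4 B, 1/4 AB.
So P(type AB) = 1/4 per child.
P(none) = (3/4)^3 = 27/64; P(at least one) = 1 − 27/64 = 37/64.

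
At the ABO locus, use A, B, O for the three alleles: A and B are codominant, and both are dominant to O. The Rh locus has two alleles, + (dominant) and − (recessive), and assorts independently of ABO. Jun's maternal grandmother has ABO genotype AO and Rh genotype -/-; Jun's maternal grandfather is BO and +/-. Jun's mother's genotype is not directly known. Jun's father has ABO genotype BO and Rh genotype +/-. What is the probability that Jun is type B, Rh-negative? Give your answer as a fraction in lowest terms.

Jun's mother's ABO genotype from AO × BO: 1/4 AB, 1/4 AO, 1/4 BO, 1/4 OO.
Crossing each possibility with the father BO and summing P(type B): 1/4·1/2 + 1/4·1/4 + 1/4·3/4 + 1/4·1/2 = 1/2.
Similarly for Rh via the mother's Rh distribution: P(Rh-) = 3/8.
Independent loci: 1/2 × 3/8 = 3/16.

3/16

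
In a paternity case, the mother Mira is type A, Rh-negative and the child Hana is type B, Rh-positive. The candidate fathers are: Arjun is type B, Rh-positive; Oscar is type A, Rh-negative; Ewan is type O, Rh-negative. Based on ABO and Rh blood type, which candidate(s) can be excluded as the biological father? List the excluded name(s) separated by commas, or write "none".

Oscar, Ewan

A candidate is excluded only if no genotype consistent with his phenotype could produce a type B, Rh-positive child with a type A, Rh-negative mother.
Oscar (type A, Rh-): no genotype consistent with that phenotype can produce a type-B Rh+ child with a type-A mother.
Ewan (type O, Rh-): no genotype consistent with that phenotype can produce a type-B Rh+ child with a type-A mother.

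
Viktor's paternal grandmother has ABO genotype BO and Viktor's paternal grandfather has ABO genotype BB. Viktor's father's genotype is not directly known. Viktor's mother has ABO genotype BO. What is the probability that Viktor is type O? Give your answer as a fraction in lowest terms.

1/8

Viktor's father's ABO genotype from BO × BB: 1/2 BB, 1/2 BO.
Crossing each possibility with the mother BO and summing P(type O): 1/2·0 + 1/2·1/4 = 1/8.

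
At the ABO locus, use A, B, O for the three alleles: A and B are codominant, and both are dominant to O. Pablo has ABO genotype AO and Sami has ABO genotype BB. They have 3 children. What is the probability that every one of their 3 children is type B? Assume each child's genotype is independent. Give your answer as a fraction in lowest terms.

1/8

ABO cross AO × BB → 1/2 B, 1/2 AB.
So P(type B) = 1/2 per child.
All 3 independent: (1/2)^3 = 1/8.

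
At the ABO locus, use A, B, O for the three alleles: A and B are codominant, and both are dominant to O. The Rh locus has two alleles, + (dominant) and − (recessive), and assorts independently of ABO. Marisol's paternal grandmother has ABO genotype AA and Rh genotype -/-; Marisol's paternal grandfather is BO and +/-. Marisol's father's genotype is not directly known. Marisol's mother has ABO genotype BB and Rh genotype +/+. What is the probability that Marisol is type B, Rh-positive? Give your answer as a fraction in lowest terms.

Marisol's father's ABO genotype from AA × BO: 1/2 AB, 1/2 AO.
Crossing each possibility with the mother BB and summing P(type B): 1/2·1/2 + 1/2·1/2 = 1/2.
Similarly for Rh via the father's Rh distribution: P(Rh+) = 1.
Independent loci: 1/2 × 1 = 1/2.

1/2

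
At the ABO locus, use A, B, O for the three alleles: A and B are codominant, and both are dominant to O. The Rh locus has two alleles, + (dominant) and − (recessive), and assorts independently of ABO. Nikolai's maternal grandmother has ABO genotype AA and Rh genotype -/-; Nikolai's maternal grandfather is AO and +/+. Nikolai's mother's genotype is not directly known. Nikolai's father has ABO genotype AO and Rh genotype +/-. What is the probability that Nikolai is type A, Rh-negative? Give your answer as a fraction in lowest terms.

7/32

Nikolai's mother's ABO genotype from AA × AO: 1/2 AA, 1/2 AO.
Crossing each possibility with the father AO and summing P(type A): 1/2·1 + 1/2·3/4 = 7/8.
Similarly for Rh via the mother's Rh distribution: P(Rh-) = 1/4.
Independent loci: 7/8 × 1/4 = 7/32.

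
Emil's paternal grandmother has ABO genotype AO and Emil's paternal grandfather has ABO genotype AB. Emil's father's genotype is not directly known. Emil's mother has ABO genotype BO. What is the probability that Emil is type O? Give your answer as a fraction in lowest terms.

Emil's father's ABO genotype from AO × AB: 1/4 AA, 1/4 AB, 1/4 AO, 1/4 BO.
Crossing each possibility with the mother BO and summing P(type O): 1/4·0 + 1/4·0 + 1/4·1/4 + 1/4·1/4 = 1/8.

1/8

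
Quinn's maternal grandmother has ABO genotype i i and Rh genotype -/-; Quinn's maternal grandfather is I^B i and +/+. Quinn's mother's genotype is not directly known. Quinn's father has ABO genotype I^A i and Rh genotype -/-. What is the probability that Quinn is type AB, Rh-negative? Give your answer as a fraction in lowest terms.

1/16

Quinn's mother's ABO genotype from i i × I^B i: 1/2 I^B i, 1/2 i i.
Crossing each possibility with the father I^A i and summing P(type AB): 1/2·1/4 + 1/2·0 = 1/8.
Similarly for Rh via the mother's Rh distribution: P(Rh-) = 1/2.
Independent loci: 1/8 × 1/2 = 1/16.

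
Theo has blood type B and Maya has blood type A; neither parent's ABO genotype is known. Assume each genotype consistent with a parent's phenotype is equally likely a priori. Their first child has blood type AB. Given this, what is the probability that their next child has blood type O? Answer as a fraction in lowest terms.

1/36

Possible genotypes: Theo ∈ {I^B I^B, I^B i}; Maya ∈ {I^A I^A, I^A i}.
Weight each parental genotype pair by prior × P(type-AB child):
  I^B I^B × I^A I^A: posterior weight 4/9; P(next child type O) = 0.
  I^B I^B × I^A i: posterior weight 2/9; P(next child type O) = 0.
  I^B i × I^A I^A: posterior weight 2/9; P(next child type O) = 0.
  I^B i × I^A i: posterior weight 1/9; P(next child type O) = 1/4.
Weighted sum = 1/36.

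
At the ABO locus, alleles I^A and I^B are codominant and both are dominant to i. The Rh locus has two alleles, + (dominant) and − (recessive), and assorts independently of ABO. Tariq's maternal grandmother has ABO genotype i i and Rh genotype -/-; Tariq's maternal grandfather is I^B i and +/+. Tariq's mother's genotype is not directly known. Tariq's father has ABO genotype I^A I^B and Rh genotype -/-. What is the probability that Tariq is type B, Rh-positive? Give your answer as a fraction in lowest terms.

1/4

Tariq's mother's ABO genotype from i i × I^B i: 1/2 I^B i, 1/2 i i.
Crossing each possibility with the father I^A I^B and summing P(type B): 1/2·1/2 + 1/2·1/2 = 1/2.
Similarly for Rh via the mother's Rh distribution: P(Rh+) = 1/2.
Independent loci: 1/2 × 1/2 = 1/4.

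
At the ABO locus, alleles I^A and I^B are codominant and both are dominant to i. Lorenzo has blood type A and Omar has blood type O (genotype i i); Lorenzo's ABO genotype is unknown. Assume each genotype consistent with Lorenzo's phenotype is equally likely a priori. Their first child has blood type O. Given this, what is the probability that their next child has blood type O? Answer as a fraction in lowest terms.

1/2

Possible genotypes: Lorenzo ∈ {I^A I^A, I^A i}; Omar ∈ {i i}.
Weight each parental genotype pair by prior × P(type-O child):
  I^A i × i i: posterior weight 1; P(next child type O) = 1/2.
Weighted sum = 1/2.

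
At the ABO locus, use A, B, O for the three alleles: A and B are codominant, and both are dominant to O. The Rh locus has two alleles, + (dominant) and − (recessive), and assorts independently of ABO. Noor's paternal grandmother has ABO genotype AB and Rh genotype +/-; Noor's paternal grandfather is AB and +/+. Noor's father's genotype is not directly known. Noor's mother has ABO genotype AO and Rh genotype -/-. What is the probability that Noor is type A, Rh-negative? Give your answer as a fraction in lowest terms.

Noor's father's ABO genotype from AB × AB: 1/4 AA, 1/2 AB, 1/4 BB.
Crossing each possibility with the mother AO and summing P(type A): 1/4·1 + 1/2·1/2 + 1/4·0 = 1/2.
Similarly for Rh via the father's Rh distribution: P(Rh-) = 1/4.
Independent loci: 1/2 × 1/4 = 1/8.

1/8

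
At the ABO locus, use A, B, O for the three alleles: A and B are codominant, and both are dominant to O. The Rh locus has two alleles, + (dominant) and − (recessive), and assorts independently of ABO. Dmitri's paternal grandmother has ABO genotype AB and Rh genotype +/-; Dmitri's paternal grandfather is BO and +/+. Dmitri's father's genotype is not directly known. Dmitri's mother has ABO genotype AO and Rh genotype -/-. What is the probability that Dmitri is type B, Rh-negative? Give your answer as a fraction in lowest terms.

1/16

Dmitri's father's ABO genotype from AB × BO: 1/4 AB, 1/4 AO, 1/4 BB, 1/4 BO.
Crossing each possibility with the mother AO and summing P(type B): 1/4·1/4 + 1/4·0 + 1/4·1/2 + 1/4·1/4 = 1/4.
Similarly for Rh via the father's Rh distribution: P(Rh-) = 1/4.
Independent loci: 1/4 × 1/4 = 1/16.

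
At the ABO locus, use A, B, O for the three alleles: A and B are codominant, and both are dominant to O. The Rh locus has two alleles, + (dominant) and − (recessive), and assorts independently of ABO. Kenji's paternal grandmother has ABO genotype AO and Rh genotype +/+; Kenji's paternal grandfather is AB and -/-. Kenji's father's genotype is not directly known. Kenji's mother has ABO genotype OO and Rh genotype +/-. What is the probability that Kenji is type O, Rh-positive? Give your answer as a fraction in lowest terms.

Kenji's father's ABO genotype from AO × AB: 1/4 AA, 1/4 AB, 1/4 AO, 1/4 BO.
Crossing each possibility with the mother OO and summing P(type O): 1/4·0 + 1/4·0 + 1/4·1/2 + 1/4·1/2 = 1/4.
Similarly for Rh via the father's Rh distribution: P(Rh+) = 3/4.
Independent loci: 1/4 × 3/4 = 3/16.

3/16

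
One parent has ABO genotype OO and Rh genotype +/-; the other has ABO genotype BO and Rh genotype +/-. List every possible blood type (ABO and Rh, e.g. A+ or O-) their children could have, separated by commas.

O+, O-, B+, B-

Gametes from OO × BO give offspring ABO genotypes BO, OO, i.e. phenotypes O, B.
Rh cross +/- × +/- → phenotypes Rh+, Rh-.
Combining independently: O+, O-, B+, B-.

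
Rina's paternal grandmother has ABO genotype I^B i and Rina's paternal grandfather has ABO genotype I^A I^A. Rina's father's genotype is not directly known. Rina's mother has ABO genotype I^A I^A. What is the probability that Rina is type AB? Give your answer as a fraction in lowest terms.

Rina's father's ABO genotype from I^B i × I^A I^A: 1/2 I^A I^B, 1/2 I^A i.
Crossing each possibility with the mother I^A I^A and summing P(type AB): 1/2·1/2 + 1/2·0 = 1/4.

1/4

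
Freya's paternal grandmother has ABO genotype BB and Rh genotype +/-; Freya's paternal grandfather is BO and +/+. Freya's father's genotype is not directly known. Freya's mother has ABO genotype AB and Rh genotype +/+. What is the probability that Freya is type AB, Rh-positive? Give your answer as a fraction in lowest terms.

3/8

Freya's father's ABO genotype from BB × BO: 1/2 BB, 1/2 BO.
Crossing each possibility with the mother AB and summing P(type AB): 1/2·1/2 + 1/2·1/4 = 3/8.
Similarly for Rh via the father's Rh distribution: P(Rh+) = 1.
Independent loci: 3/8 × 1 = 3/8.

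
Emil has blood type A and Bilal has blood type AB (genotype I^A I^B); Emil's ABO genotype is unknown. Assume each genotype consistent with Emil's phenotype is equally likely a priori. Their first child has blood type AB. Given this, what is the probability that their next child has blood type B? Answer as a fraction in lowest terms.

1/12

Possible genotypes: Emil ∈ {I^A I^A, I^A i}; Bilal ∈ {I^A I^B}.
Weight each parental genotype pair by prior × P(type-AB child):
  I^A I^A × I^A I^B: posterior weight 2/3; P(next child type B) = 0.
  I^A i × I^A I^B: posterior weight 1/3; P(next child type B) = 1/4.
Weighted sum = 1/12.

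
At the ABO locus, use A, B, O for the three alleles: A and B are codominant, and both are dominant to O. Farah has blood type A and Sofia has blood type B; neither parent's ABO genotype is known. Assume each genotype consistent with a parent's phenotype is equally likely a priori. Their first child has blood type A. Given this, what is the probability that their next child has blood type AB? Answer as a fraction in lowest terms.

5/12

Possible genotypes: Farah ∈ {AA, AO}; Sofia ∈ {BB, BO}.
Weight each parental genotype pair by prior × P(type-A child):
  AA × BO: posterior weight 2/3; P(next child type AB) = 1/2.
  AO × BO: posterior weight 1/3; P(next child type AB) = 1/4.
Weighted sum = 5/12.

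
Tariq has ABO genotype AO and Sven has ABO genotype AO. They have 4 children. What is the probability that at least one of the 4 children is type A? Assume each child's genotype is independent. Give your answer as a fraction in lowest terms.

255/256

ABO cross AO × AO → 1/4 O, 3/4 A.
So P(type A) = 3/4 per child.
P(none) = (1/4)^4 = 1/256; P(at least one) = 1 − 1/256 = 255/256.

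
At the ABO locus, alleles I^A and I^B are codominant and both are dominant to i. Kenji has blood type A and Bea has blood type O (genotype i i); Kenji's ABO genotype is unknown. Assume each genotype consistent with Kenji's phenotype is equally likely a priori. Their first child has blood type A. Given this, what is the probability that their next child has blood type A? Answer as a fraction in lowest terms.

5/6

Possible genotypes: Kenji ∈ {I^A I^A, I^A i}; Bea ∈ {i i}.
Weight each parental genotype pair by prior × P(type-A child):
  I^A I^A × i i: posterior weight 2/3; P(next child type A) = 1.
  I^A i × i i: posterior weight 1/3; P(next child type A) = 1/2.
Weighted sum = 5/6.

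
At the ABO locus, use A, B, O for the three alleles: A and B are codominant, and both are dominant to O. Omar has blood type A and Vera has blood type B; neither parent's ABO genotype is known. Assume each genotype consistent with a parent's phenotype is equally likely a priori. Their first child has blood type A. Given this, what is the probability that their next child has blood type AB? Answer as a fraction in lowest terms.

Possible genotypes: Omar ∈ {AA, AO}; Vera ∈ {BB, BO}.
Weight each parental genotype pair by prior × P(type-A child):
  AA × BO: posterior weight 2/3; P(next child type AB) = 1/2.
  AO × BO: posterior weight 1/3; P(next child type AB) = 1/4.
Weighted sum = 5/12.

5/12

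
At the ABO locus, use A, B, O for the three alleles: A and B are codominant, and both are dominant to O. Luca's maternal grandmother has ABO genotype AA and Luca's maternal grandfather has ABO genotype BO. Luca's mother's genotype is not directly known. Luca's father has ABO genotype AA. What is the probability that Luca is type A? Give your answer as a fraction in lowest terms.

3/4

Luca's mother's ABO genotype from AA × BO: 1/2 AB, 1/2 AO.
Crossing each possibility with the father AA and summing P(type A): 1/2·1/2 + 1/2·1 = 3/4.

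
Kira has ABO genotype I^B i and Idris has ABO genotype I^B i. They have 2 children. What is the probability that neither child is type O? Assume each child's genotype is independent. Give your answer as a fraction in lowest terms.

ABO cross I^B i × I^B i → 1/4 O, 3/4 B.
So P(type O) = 1/4 per child.
P(not type O) = 3/4 for one child; (3/4)^2 = 9/16.

9/16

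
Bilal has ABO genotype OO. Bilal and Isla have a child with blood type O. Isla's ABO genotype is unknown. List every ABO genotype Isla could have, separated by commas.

For each candidate genotype of Isla, check whether crossing it with OO can produce every observed child phenotype.
  AA → possible child types {A} ✗
  AB → possible child types {A, B} ✗
  AO → possible child types {O, A} ✓
  BB → possible child types {B} ✗
  BO → possible child types {O, B} ✓
  OO → possible child types {O} ✓

AO, BO, OO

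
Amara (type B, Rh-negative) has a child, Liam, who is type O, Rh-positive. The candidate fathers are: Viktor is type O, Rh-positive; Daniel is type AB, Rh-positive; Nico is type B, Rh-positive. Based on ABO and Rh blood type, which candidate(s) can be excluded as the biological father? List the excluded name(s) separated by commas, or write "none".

A candidate is excluded only if no genotype consistent with his phenotype could produce a type O, Rh-positive child with a type B, Rh-negative mother.
Daniel (type AB, Rh+): no genotype consistent with that phenotype can produce a type-O Rh+ child with a type-B mother.

Daniel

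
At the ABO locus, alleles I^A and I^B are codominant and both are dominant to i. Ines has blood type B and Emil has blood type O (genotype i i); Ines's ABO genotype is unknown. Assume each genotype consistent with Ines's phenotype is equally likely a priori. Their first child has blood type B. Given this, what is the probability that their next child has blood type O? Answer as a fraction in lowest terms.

Possible genotypes: Ines ∈ {I^B I^B, I^B i}; Emil ∈ {i i}.
Weight each parental genotype pair by prior × P(type-B child):
  I^B I^B × i i: posterior weight 2/3; P(next child type O) = 0.
  I^B i × i i: posterior weight 1/3; P(next child type O) = 1/2.
Weighted sum = 1/6.

1/6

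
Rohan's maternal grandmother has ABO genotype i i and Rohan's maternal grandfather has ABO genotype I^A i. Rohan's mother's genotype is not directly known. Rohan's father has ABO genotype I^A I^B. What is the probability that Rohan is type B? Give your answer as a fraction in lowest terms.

Rohan's mother's ABO genotype from i i × I^A i: 1/2 I^A i, 1/2 i i.
Crossing each possibility with the father I^A I^B and summing P(type B): 1/2·1/4 + 1/2·1/2 = 3/8.

3/8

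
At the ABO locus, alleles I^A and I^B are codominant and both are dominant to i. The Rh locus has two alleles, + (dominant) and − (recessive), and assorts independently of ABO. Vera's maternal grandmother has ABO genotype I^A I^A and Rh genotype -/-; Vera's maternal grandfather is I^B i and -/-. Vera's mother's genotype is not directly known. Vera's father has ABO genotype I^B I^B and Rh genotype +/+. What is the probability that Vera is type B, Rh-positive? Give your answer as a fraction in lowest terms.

Vera's mother's ABO genotype from I^A I^A × I^B i: 1/2 I^A I^B, 1/2 I^A i.
Crossing each possibility with the father I^B I^B and summing P(type B): 1/2·1/2 + 1/2·1/2 = 1/2.
Similarly for Rh via the mother's Rh distribution: P(Rh+) = 1.
Independent loci: 1/2 × 1 = 1/2.

1/2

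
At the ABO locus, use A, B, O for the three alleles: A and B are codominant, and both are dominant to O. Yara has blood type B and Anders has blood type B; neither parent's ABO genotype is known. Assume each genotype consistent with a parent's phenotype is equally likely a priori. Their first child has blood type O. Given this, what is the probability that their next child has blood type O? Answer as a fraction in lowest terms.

1/4

Possible genotypes: Yara ∈ {BB, BO}; Anders ∈ {BB, BO}.
Weight each parental genotype pair by prior × P(type-O child):
  BO × BO: posterior weight 1; P(next child type O) = 1/4.
Weighted sum = 1/4.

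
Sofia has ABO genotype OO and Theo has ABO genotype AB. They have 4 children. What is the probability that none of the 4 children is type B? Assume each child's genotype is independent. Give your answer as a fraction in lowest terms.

ABO cross OO × AB → 1/2 A, 1/2 B.
So P(type B) = 1/2 per child.
P(not type B) = 1/2 for one child; (1/2)^4 = 1/16.

1/16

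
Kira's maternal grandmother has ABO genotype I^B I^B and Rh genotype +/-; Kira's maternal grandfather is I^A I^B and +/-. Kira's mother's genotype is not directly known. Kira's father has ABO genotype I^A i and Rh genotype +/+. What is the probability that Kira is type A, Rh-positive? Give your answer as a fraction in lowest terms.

1/4

Kira's mother's ABO genotype from I^B I^B × I^A I^B: 1/2 I^A I^B, 1/2 I^B I^B.
Crossing each possibility with the father I^A i and summing P(type A): 1/2·1/2 + 1/2·0 = 1/4.
Similarly for Rh via the mother's Rh distribution: P(Rh+) = 1.
Independent loci: 1/4 × 1 = 1/4.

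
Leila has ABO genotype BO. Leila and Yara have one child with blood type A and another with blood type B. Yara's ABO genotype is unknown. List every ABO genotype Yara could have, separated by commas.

AB, AO

For each candidate genotype of Yara, check whether crossing it with BO can produce every observed child phenotype.
  AA → possible child types {A, AB} ✗
  AB → possible child types {A, B, AB} ✓
  AO → possible child types {O, A, B, AB} ✓
  BB → possible child types {B} ✗
  BO → possible child types {O, B} ✗
  OO → possible child types {O, B} ✗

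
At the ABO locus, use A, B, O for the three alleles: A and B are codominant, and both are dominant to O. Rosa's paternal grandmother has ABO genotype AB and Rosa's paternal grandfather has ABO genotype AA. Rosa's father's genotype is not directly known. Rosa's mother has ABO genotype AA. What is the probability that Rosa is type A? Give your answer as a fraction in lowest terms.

3/4

Rosa's father's ABO genotype from AB × AA: 1/2 AA, 1/2 AB.
Crossing each possibility with the mother AA and summing P(type A): 1/2·1 + 1/2·1/2 = 3/4.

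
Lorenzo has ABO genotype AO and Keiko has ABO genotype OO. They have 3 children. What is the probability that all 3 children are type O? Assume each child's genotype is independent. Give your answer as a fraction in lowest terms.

ABO cross AO × OO → 1/2 O, 1/2 A.
So P(type O) = 1/2 per child.
All 3 independent: (1/2)^3 = 1/8.

1/8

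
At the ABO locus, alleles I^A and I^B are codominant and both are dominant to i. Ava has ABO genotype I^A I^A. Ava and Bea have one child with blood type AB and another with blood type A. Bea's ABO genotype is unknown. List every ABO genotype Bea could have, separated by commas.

For each candidate genotype of Bea, check whether crossing it with I^A I^A can produce every observed child phenotype.
  I^A I^A → possible child types {A} ✗
  I^A I^B → possible child types {A, AB} ✓
  I^A i → possible child types {A} ✗
  I^B I^B → possible child types {AB} ✗
  I^B i → possible child types {A, AB} ✓
  i i → possible child types {A} ✗

I^A I^B, I^B i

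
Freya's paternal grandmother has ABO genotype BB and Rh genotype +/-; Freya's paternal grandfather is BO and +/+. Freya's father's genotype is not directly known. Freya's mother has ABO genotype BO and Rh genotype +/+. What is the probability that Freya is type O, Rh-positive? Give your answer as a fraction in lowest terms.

1/8

Freya's father's ABO genotype from BB × BO: 1/2 BB, 1/2 BO.
Crossing each possibility with the mother BO and summing P(type O): 1/2·0 + 1/2·1/4 = 1/8.
Similarly for Rh via the father's Rh distribution: P(Rh+) = 1.
Independent loci: 1/8 × 1 = 1/8.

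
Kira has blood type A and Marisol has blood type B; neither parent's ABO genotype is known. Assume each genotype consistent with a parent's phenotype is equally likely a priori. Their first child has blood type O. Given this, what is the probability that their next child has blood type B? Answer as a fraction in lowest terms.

Possible genotypes: Kira ∈ {I^A I^A, I^A i}; Marisol ∈ {I^B I^B, I^B i}.
Weight each parental genotype pair by prior × P(type-O child):
  I^A i × I^B i: posterior weight 1; P(next child type B) = 1/4.
Weighted sum = 1/4.

1/4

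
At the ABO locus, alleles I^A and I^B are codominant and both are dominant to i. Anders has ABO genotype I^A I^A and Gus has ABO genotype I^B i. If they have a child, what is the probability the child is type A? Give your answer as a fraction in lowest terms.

ABO cross I^A I^A × I^B i → offspring phenotypes: 1/2 A, 1/2 AB.
So P(type A) = 1/2.

1/2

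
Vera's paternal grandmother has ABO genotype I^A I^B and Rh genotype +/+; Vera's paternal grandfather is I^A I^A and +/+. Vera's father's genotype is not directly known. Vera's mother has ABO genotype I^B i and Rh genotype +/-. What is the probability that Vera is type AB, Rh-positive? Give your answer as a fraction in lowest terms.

Vera's father's ABO genotype from I^A I^B × I^A I^A: 1/2 I^A I^A, 1/2 I^A I^B.
Crossing each possibility with the mother I^B i and summing P(type AB): 1/2·1/2 + 1/2·1/4 = 3/8.
Similarly for Rh via the father's Rh distribution: P(Rh+) = 1.
Independent loci: 3/8 × 1 = 3/8.

3/8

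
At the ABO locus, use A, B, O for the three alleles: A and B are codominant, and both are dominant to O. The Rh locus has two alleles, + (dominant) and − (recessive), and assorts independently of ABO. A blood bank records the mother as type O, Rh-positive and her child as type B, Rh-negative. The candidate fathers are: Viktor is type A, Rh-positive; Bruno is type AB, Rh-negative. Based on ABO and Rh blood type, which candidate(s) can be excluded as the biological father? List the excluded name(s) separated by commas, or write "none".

A candidate is excluded only if no genotype consistent with his phenotype could produce a type B, Rh-negative child with a type O, Rh-positive mother.
Viktor (type A, Rh+): no genotype consistent with that phenotype can produce a type-B Rh- child with a type-O mother.

Viktor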